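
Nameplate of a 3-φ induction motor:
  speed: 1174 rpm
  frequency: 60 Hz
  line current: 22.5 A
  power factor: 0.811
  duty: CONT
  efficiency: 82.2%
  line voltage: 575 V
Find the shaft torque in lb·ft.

89.6 lb·ft

P_in = √3·V·I·cosφ = 1.732 × 575 × 22.5 × 0.811 = 18173 W
P_out = η·P_in = 0.822 × 18173 = 14938 W
n = 1174 rpm
ω = 2π×1174/60 = 122.9 rad/s
τ = P_out/ω = 14938/122.9 = 121.5 N·m
In lb·ft: 121.5/1.356 = 89.6 lb·ft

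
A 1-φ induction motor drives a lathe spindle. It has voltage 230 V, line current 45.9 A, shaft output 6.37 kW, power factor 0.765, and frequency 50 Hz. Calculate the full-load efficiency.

P_out = 6.37 kW = 6370 W
P_in = V·I·cosφ = 230 × 45.9 × 0.765 = 8076 W
η = P_out / P_in = 6370 / 8076 = 0.789 = 78.9%

78.9 %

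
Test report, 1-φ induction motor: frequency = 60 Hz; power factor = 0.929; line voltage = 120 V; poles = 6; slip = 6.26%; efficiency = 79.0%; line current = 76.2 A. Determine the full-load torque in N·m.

P_in = V·I·cosφ = 120 × 76.2 × 0.929 = 8495 W
P_out = η·P_in = 0.79 × 8495 = 6711 W
n_s = 120×60/6 = 1200 rpm; n = 1200×(1−0.0626) = 1125 rpm
ω = 2π×1125/60 = 117.8 rad/s
τ = P_out/ω = 6711/117.8 = 57 N·m

57 N·m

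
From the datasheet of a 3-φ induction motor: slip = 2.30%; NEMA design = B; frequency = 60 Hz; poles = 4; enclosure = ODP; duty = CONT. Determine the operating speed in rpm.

n_s = 120f/p = 120×60/4 = 1800 rpm
n = n_s(1 − s) = 1800 × (1 − 0.023) = 1759 rpm

1759 rpm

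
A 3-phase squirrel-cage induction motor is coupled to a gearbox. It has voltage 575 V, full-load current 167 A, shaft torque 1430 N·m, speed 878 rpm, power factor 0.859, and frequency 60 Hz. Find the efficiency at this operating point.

ω = 2π × 878/60 = 91.94 rad/s; P_out = τω = 1430 × 91.94 = 131474 W
P_in = √3·V_L·I_L·cosφ = 1.732 × 575 × 167 × 0.859 = 142865 W
η = P_out / P_in = 131474 / 142865 = 0.920 = 92.0%

92.0 %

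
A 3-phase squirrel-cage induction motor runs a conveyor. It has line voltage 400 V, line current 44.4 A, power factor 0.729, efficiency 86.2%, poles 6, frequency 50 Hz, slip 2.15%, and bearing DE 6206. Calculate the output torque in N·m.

189 N·m

P_in = √3·V·I·cosφ = 1.732 × 400 × 44.4 × 0.729 = 22424 W
P_out = η·P_in = 0.862 × 22424 = 19329 W
n_s = 120×50/6 = 1000 rpm; n = 1000×(1−0.0215) = 979 rpm
ω = 2π×979/60 = 102.5 rad/s
τ = P_out/ω = 19329/102.5 = 189 N·m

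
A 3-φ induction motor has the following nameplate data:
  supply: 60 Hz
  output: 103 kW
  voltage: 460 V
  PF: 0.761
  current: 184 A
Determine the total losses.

8.56 kW

P_in = √3·V·I·cosφ = 1.732×460×184×0.761 = 111560 W
P_out = 103000 W
Losses = P_in − P_out = 111560 − 103000 = 8560 W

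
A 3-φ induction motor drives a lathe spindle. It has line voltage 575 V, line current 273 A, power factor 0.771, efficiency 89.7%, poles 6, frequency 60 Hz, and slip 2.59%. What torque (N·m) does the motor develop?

P_in = √3·V·I·cosφ = 1.732 × 575 × 273 × 0.771 = 209620 W
P_out = η·P_in = 0.897 × 209620 = 188029 W
n_s = 120×60/6 = 1200 rpm; n = 1200×(1−0.0259) = 1169 rpm
ω = 2π×1169/60 = 122.4 rad/s
τ = P_out/ω = 188029/122.4 = 1540 N·m

1540 N·m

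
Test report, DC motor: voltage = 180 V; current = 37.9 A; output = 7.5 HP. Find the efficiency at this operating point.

82.0 %

P_out = 7.5 × 746 = 5595 W
P_in = V·I = 180 × 37.9 = 6822 W
η = P_out / P_in = 5595 / 6822 = 0.820 = 82.0%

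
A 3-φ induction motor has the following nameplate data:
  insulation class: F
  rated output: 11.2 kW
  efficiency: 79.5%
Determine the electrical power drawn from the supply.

P_out = 11200 W
P_in = P_out/η = 11200/0.795 = 14088 W = 14.1 kW

14.1 kW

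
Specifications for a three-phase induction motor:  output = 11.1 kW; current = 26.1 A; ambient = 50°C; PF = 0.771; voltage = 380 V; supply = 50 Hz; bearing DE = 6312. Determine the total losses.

2140 W

P_in = √3·V·I·cosφ = 1.732×380×26.1×0.771 = 13244 W
P_out = 11100 W
Losses = P_in − P_out = 13244 − 11100 = 2144 W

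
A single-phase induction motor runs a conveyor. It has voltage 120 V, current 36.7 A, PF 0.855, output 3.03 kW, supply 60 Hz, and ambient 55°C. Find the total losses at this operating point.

P_in = V·I·cosφ = 120×36.7×0.855 = 3765 W
P_out = 3030 W
Losses = P_in − P_out = 3765 − 3030 = 735 W

735 W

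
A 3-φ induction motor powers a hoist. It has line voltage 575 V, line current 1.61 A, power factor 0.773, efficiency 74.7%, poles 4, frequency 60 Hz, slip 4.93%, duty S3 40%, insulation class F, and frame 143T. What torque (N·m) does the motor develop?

5.17 N·m

P_in = √3·V·I·cosφ = 1.732 × 575 × 1.61 × 0.773 = 1239 W
P_out = η·P_in = 0.747 × 1239 = 926 W
n_s = 120×60/4 = 1800 rpm; n = 1800×(1−0.0493) = 1711 rpm
ω = 2π×1711/60 = 179.2 rad/s
τ = P_out/ω = 926/179.2 = 5.17 N·m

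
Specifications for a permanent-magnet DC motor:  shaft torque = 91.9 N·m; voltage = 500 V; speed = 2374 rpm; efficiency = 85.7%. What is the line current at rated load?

53.3 A

ω = 2π×2374/60 = 248.6 rad/s; P_out = τω = 91.9 × 248.6 = 22846 W
P_in = P_out / η = 22846 / 0.857 = 26658 W
I = P_in / V = 26658 / 500 = 53.3 A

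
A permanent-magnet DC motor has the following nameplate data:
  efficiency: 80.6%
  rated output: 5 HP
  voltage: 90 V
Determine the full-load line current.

51.4 A

P_out = 5 × 746 = 3730 W
P_in = P_out / η = 3730 / 0.806 = 4628 W
I = P_in / V = 4628 / 90 = 51.4 A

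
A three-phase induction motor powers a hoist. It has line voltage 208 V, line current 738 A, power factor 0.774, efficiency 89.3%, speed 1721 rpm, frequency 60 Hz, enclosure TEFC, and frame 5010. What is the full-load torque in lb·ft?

752 lb·ft

P_in = √3·V·I·cosφ = 1.732 × 208 × 738 × 0.774 = 205783 W
P_out = η·P_in = 0.893 × 205783 = 183764 W
n = 1721 rpm
ω = 2π×1721/60 = 180.2 rad/s
τ = P_out/ω = 183764/180.2 = 1020 N·m
In lb·ft: 1020/1.356 = 752 lb·ft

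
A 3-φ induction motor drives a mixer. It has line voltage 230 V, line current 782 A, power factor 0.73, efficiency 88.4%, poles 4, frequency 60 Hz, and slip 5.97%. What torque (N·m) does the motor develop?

P_in = √3·V·I·cosφ = 1.732 × 230 × 782 × 0.73 = 227408 W
P_out = η·P_in = 0.884 × 227408 = 201029 W
n_s = 120×60/4 = 1800 rpm; n = 1800×(1−0.0597) = 1693 rpm
ω = 2π×1693/60 = 177.3 rad/s
τ = P_out/ω = 201029/177.3 = 1130 N·m

1130 N·m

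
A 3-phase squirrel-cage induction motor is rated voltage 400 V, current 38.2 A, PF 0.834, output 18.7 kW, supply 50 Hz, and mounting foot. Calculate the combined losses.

3.37 kW

P_in = √3·V·I·cosφ = 1.732×400×38.2×0.834 = 22072 W
P_out = 18700 W
Losses = P_in − P_out = 22072 − 18700 = 3372 W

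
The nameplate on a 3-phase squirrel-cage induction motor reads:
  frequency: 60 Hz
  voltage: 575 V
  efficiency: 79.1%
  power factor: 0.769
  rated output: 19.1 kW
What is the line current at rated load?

P_out = 19.1 kW = 19100 W
P_in = P_out / η = 19100 / 0.791 = 24147 W
I_L = P_in / (√3·V_L·cosφ) = 24147 / (1.732 × 575 × 0.769) = 31.5 A

31.5 A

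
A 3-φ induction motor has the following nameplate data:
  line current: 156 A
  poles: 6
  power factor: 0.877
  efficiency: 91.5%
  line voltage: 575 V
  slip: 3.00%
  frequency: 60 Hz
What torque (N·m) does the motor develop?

P_in = √3·V·I·cosφ = 1.732 × 575 × 156 × 0.877 = 136251 W
P_out = η·P_in = 0.915 × 136251 = 124670 W
n_s = 120×60/6 = 1200 rpm; n = 1200×(1−0.03) = 1164 rpm
ω = 2π×1164/60 = 121.9 rad/s
τ = P_out/ω = 124670/121.9 = 1020 N·m

1020 N·m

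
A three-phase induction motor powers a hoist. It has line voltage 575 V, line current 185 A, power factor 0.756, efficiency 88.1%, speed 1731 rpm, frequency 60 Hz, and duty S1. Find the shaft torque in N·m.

677 N·m

P_in = √3·V·I·cosφ = 1.732 × 575 × 185 × 0.756 = 139287 W
P_out = η·P_in = 0.881 × 139287 = 122712 W
n = 1731 rpm
ω = 2π×1731/60 = 181.3 rad/s
τ = P_out/ω = 122712/181.3 = 677 N·m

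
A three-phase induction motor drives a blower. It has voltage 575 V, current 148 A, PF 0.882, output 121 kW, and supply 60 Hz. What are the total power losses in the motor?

P_in = √3·V·I·cosφ = 1.732×575×148×0.882 = 130001 W
P_out = 121000 W
Losses = P_in − P_out = 130001 − 121000 = 9001 W

9 kW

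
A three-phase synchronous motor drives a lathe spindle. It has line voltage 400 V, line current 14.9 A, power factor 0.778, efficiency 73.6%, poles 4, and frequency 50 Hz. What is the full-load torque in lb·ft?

P_in = √3·V·I·cosφ = 1.732 × 400 × 14.9 × 0.778 = 8031 W
P_out = η·P_in = 0.736 × 8031 = 5911 W
n = n_s = 120×50/4 = 1500 rpm (synchronous)
ω = 2π×1500/60 = 157.1 rad/s
τ = P_out/ω = 5911/157.1 = 37.63 N·m
In lb·ft: 37.63/1.356 = 27.8 lb·ft

27.8 lb·ft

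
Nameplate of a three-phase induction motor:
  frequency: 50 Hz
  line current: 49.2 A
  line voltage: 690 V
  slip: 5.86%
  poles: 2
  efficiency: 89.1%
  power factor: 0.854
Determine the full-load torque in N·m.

151 N·m

P_in = √3·V·I·cosφ = 1.732 × 690 × 49.2 × 0.854 = 50213 W
P_out = η·P_in = 0.891 × 50213 = 44740 W
n_s = 120×50/2 = 3000 rpm; n = 3000×(1−0.0586) = 2824 rpm
ω = 2π×2824/60 = 295.7 rad/s
τ = P_out/ω = 44740/295.7 = 151 N·m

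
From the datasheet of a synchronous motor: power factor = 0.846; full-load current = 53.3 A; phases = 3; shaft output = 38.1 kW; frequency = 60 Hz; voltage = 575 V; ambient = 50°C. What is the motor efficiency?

P_out = 38.1 kW = 38100 W
P_in = √3·V_L·I_L·cosφ = 1.732 × 575 × 53.3 × 0.846 = 44907 W
η = P_out / P_in = 38100 / 44907 = 0.848 = 84.8%

84.8 %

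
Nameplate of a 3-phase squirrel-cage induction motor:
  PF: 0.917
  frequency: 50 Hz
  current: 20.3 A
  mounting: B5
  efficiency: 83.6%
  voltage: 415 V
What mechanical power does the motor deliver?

11.2 kW

P_in = √3·V·I·cosφ = 1.732 × 415 × 20.3 × 0.917 = 13380 W
P_out = η·P_in = 0.836 × 13380 = 11186 W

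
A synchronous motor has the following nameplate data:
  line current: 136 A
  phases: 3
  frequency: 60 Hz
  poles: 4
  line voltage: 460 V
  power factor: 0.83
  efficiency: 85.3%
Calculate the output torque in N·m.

P_in = √3·V·I·cosφ = 1.732 × 460 × 136 × 0.83 = 89934 W
P_out = η·P_in = 0.853 × 89934 = 76714 W
n = n_s = 120×60/4 = 1800 rpm (synchronous)
ω = 2π×1800/60 = 188.5 rad/s
τ = P_out/ω = 76714/188.5 = 407 N·m

407 N·m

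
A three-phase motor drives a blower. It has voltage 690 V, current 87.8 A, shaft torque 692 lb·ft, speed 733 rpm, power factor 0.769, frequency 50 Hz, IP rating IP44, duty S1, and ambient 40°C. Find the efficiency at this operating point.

τ = 692 lb·ft × 1.356 = 938.4 N·m
ω = 2π × 733/60 = 76.76 rad/s; P_out = τω = 938.4 × 76.76 = 72032 W
P_in = √3·V_L·I_L·cosφ = 1.732 × 690 × 87.8 × 0.769 = 80690 W
η = P_out / P_in = 72032 / 80690 = 0.893 = 89.3%

89.3 %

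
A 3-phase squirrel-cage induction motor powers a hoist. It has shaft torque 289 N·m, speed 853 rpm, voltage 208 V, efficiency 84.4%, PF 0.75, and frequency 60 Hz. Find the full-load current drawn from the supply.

ω = 2π×853/60 = 89.33 rad/s; P_out = τω = 289 × 89.33 = 25816 W
P_in = P_out / η = 25816 / 0.844 = 30588 W
I_L = P_in / (√3·V_L·cosφ) = 30588 / (1.732 × 208 × 0.75) = 113 A

113 A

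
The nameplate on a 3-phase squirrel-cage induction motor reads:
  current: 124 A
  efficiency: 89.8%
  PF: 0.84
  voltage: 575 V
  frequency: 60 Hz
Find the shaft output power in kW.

P_in = √3·V·I·cosφ = 1.732 × 575 × 124 × 0.84 = 103733 W
P_out = η·P_in = 0.898 × 103733 = 93152 W

93.2 kW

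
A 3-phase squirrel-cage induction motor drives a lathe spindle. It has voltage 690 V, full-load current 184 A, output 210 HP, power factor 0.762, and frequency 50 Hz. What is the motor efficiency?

93.5 %

P_out = 210 × 746 = 156660 W
P_in = √3·V_L·I_L·cosφ = 1.732 × 690 × 184 × 0.762 = 167560 W
η = P_out / P_in = 156660 / 167560 = 0.935 = 93.5%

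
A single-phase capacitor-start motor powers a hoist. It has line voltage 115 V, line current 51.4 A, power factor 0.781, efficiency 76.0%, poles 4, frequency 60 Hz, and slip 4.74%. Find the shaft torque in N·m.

19.5 N·m

P_in = V·I·cosφ = 115 × 51.4 × 0.781 = 4616 W
P_out = η·P_in = 0.76 × 4616 = 3508 W
n_s = 120×60/4 = 1800 rpm; n = 1800×(1−0.0474) = 1715 rpm
ω = 2π×1715/60 = 179.6 rad/s
τ = P_out/ω = 3508/179.6 = 19.5 N·m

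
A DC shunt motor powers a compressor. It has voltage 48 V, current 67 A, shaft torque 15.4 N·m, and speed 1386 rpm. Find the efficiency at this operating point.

69.5 %

ω = 2π × 1386/60 = 145.1 rad/s; P_out = τω = 15.4 × 145.1 = 2235 W
P_in = V·I = 48 × 67 = 3216 W
η = P_out / P_in = 2235 / 3216 = 0.695 = 69.5%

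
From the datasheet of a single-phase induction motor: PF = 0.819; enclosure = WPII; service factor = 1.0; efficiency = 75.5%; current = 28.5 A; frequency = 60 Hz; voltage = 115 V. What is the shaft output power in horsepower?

P_in = V·I·cosφ = 115 × 28.5 × 0.819 = 2684 W
P_out = η·P_in = 0.755 × 2684 = 2026 W
= 2026/746 = 2.72 HP

2.72 HP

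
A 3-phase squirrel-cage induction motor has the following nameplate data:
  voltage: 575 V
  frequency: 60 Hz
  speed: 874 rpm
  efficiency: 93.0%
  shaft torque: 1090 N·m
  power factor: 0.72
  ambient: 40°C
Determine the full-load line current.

150 A

ω = 2π×874/60 = 91.53 rad/s; P_out = τω = 1090 × 91.53 = 99768 W
P_in = P_out / η = 99768 / 0.930 = 107277 W
I_L = P_in / (√3·V_L·cosφ) = 107277 / (1.732 × 575 × 0.72) = 150 A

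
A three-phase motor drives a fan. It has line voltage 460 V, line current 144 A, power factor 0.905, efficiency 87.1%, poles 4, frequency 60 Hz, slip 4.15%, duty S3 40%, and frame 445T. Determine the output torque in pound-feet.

P_in = √3·V·I·cosφ = 1.732 × 460 × 144 × 0.905 = 103829 W
P_out = η·P_in = 0.871 × 103829 = 90435 W
n_s = 120×60/4 = 1800 rpm; n = 1800×(1−0.0415) = 1725 rpm
ω = 2π×1725/60 = 180.6 rad/s
τ = P_out/ω = 90435/180.6 = 500.7 N·m
In lb·ft: 500.7/1.356 = 369 lb·ft

369 lb·ft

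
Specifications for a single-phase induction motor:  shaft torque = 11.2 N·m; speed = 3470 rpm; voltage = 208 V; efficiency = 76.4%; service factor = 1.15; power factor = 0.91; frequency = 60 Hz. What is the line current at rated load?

28.1 A

ω = 2π×3470/60 = 363.4 rad/s; P_out = τω = 11.2 × 363.4 = 4070 W
P_in = P_out / η = 4070 / 0.764 = 5327 W
I = P_in / (V·cosφ) = 5327 / (208 × 0.91) = 28.1 A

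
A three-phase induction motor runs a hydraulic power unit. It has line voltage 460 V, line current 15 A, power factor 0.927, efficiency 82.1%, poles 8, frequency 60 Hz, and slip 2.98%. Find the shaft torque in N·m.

99.5 N·m

P_in = √3·V·I·cosφ = 1.732 × 460 × 15 × 0.927 = 11078 W
P_out = η·P_in = 0.821 × 11078 = 9095 W
n_s = 120×60/8 = 900 rpm; n = 900×(1−0.0298) = 873 rpm
ω = 2π×873/60 = 91.42 rad/s
τ = P_out/ω = 9095/91.42 = 99.5 N·m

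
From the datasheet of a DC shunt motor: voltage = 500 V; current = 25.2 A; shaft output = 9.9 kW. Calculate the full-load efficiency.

78.6 %

P_out = 9.9 kW = 9900 W
P_in = V·I = 500 × 25.2 = 12600 W
η = P_out / P_in = 9900 / 12600 = 0.786 = 78.6%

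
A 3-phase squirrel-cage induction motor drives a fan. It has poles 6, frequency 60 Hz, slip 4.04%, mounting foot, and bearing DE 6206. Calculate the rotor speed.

1152 rpm

n_s = 120f/p = 120×60/6 = 1200 rpm
n = n_s(1 − s) = 1200 × (1 − 0.0404) = 1152 rpm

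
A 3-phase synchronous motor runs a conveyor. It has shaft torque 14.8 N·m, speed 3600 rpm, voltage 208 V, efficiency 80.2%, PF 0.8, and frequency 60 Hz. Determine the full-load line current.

ω = 2π×3600/60 = 377 rad/s; P_out = τω = 14.8 × 377 = 5580 W
P_in = P_out / η = 5580 / 0.802 = 6958 W
I_L = P_in / (√3·V_L·cosφ) = 6958 / (1.732 × 208 × 0.8) = 24.1 A

24.1 A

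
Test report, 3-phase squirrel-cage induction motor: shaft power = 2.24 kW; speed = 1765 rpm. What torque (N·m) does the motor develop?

ω = 2π × 1765/60 = 184.8 rad/s
τ = P/ω = 2240/184.8 = 12.1 N·m

12.1 N·m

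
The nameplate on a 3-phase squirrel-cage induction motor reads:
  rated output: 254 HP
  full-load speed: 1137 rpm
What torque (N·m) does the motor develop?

1590 N·m

P_out = 254 × 746 = 189484 W
ω = 2π × 1137/60 = 119.1 rad/s
τ = P_out/ω = 189484/119.1 = 1590 N·m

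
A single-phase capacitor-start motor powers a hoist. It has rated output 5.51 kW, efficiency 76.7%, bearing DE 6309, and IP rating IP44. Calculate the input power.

P_out = 5510 W
P_in = P_out/η = 5510/0.767 = 7184 W = 7.18 kW

7.18 kW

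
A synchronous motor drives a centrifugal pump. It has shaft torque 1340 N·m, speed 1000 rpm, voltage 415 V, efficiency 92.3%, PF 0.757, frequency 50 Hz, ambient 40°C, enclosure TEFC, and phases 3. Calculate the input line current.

ω = 2π×1000/60 = 104.7 rad/s; P_out = τω = 1340 × 104.7 = 140298 W
P_in = P_out / η = 140298 / 0.923 = 152002 W
I_L = P_in / (√3·V_L·cosφ) = 152002 / (1.732 × 415 × 0.757) = 279 A

279 A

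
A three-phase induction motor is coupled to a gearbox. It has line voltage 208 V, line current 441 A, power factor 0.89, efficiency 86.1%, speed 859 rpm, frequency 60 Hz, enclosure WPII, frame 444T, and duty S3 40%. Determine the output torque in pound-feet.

P_in = √3·V·I·cosφ = 1.732 × 208 × 441 × 0.89 = 141397 W
P_out = η·P_in = 0.861 × 141397 = 121743 W
n = 859 rpm
ω = 2π×859/60 = 89.95 rad/s
τ = P_out/ω = 121743/89.95 = 1353 N·m
In lb·ft: 1353/1.356 = 998 lb·ft

998 lb·ft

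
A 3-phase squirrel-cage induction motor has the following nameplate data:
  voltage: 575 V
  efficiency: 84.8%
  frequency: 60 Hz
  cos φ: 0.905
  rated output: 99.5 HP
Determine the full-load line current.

97.1 A

P_out = 99.5 × 746 = 74227 W
P_in = P_out / η = 74227 / 0.848 = 87532 W
I_L = P_in / (√3·V_L·cosφ) = 87532 / (1.732 × 575 × 0.905) = 97.1 A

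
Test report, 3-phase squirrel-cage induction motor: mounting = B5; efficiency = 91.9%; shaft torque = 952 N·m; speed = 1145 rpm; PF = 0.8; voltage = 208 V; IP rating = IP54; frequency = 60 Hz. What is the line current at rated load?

ω = 2π×1145/60 = 119.9 rad/s; P_out = τω = 952 × 119.9 = 114145 W
P_in = P_out / η = 114145 / 0.919 = 124206 W
I_L = P_in / (√3·V_L·cosφ) = 124206 / (1.732 × 208 × 0.8) = 431 A

431 A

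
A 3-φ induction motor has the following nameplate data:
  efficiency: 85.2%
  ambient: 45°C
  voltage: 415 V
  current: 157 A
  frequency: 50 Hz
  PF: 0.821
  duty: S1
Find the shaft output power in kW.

P_in = √3·V·I·cosφ = 1.732 × 415 × 157 × 0.821 = 92649 W
P_out = η·P_in = 0.852 × 92649 = 78937 W

78.9 kW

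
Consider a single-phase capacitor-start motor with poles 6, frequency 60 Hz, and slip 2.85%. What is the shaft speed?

1166 rpm

n_s = 120f/p = 120×60/6 = 1200 rpm
n = n_s(1 − s) = 1200 × (1 − 0.0285) = 1166 rpm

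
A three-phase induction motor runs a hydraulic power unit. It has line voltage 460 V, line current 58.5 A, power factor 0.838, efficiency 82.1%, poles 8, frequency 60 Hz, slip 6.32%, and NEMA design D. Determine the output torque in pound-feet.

P_in = √3·V·I·cosφ = 1.732 × 460 × 58.5 × 0.838 = 39058 W
P_out = η·P_in = 0.821 × 39058 = 32067 W
n_s = 120×60/8 = 900 rpm; n = 900×(1−0.0632) = 843 rpm
ω = 2π×843/60 = 88.28 rad/s
τ = P_out/ω = 32067/88.28 = 363.2 N·m
In lb·ft: 363.2/1.356 = 268 lb·ft

268 lb·ft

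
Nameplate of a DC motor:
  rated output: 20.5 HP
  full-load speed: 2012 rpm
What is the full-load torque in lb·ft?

P_out = 20.5 × 746 = 15293 W
ω = 2π × 2012/60 = 210.7 rad/s
τ = P_out/ω = 15293/210.7 = 72.58 N·m
In lb·ft: 72.58/1.356 = 53.5 lb·ft

53.5 lb·ft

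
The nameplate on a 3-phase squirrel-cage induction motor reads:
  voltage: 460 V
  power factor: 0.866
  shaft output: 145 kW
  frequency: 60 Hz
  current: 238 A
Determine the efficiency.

88.3 %

P_out = 145 kW = 145000 W
P_in = √3·V_L·I_L·cosφ = 1.732 × 460 × 238 × 0.866 = 164210 W
η = P_out / P_in = 145000 / 164210 = 0.883 = 88.3%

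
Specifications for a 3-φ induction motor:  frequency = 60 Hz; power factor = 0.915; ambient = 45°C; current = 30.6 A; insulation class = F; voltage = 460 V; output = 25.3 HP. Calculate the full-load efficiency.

P_out = 25.3 × 746 = 18874 W
P_in = √3·V_L·I_L·cosφ = 1.732 × 460 × 30.6 × 0.915 = 22307 W
η = P_out / P_in = 18874 / 22307 = 0.846 = 84.6%

84.6 %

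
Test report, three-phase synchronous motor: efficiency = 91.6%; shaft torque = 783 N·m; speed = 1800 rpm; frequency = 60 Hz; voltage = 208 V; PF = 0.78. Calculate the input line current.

ω = 2π×1800/60 = 188.5 rad/s; P_out = τω = 783 × 188.5 = 147596 W
P_in = P_out / η = 147596 / 0.916 = 161131 W
I_L = P_in / (√3·V_L·cosφ) = 161131 / (1.732 × 208 × 0.78) = 573 A

573 A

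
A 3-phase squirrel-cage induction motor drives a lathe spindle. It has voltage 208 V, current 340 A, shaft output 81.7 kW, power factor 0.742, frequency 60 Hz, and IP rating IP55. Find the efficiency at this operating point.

89.9 %

P_out = 81.7 kW = 81700 W
P_in = √3·V_L·I_L·cosφ = 1.732 × 208 × 340 × 0.742 = 90885 W
η = P_out / P_in = 81700 / 90885 = 0.899 = 89.9%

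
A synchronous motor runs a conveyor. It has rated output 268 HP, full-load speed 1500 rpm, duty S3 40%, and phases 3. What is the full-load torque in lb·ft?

P_out = 268 × 746 = 199928 W
ω = 2π × 1500/60 = 157.1 rad/s
τ = P_out/ω = 199928/157.1 = 1273 N·m
In lb·ft: 1273/1.356 = 939 lb·ft

939 lb·ft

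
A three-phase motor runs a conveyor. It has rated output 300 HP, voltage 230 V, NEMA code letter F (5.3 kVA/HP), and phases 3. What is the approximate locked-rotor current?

3990 A

S_LR = 5.3 × 300 = 1590 kVA
I_LR = S_LR/(√3·V_L) = 1590000/(1.732×230) = 3990 A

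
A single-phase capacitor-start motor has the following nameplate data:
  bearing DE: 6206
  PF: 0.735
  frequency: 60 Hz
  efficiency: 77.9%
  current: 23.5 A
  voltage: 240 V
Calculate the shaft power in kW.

3.23 kW

P_in = V·I·cosφ = 240 × 23.5 × 0.735 = 4145 W
P_out = η·P_in = 0.779 × 4145 = 3229 W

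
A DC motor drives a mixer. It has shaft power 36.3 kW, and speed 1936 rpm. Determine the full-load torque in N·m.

ω = 2π × 1936/60 = 202.7 rad/s
τ = P/ω = 36300/202.7 = 179 N·m

179 N·m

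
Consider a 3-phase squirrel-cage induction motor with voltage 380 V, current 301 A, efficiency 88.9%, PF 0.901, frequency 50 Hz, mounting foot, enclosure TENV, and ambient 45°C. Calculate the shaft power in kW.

P_in = √3·V·I·cosφ = 1.732 × 380 × 301 × 0.901 = 178494 W
P_out = η·P_in = 0.889 × 178494 = 158681 W

159 kW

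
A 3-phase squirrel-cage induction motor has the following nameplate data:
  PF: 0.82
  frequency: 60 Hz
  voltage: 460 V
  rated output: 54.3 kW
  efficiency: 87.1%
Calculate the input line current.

P_out = 54.3 kW = 54300 W
P_in = P_out / η = 54300 / 0.871 = 62342 W
I_L = P_in / (√3·V_L·cosφ) = 62342 / (1.732 × 460 × 0.82) = 95.4 A

95.4 A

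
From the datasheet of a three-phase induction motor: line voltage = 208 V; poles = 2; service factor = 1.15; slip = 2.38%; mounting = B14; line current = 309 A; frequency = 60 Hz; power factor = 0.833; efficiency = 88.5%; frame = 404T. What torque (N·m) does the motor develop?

223 N·m

P_in = √3·V·I·cosφ = 1.732 × 208 × 309 × 0.833 = 92729 W
P_out = η·P_in = 0.885 × 92729 = 82065 W
n_s = 120×60/2 = 3600 rpm; n = 3600×(1−0.0238) = 3514 rpm
ω = 2π×3514/60 = 368 rad/s
τ = P_out/ω = 82065/368 = 223 N·m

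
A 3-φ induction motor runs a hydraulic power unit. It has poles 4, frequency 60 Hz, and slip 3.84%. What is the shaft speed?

n_s = 120f/p = 120×60/4 = 1800 rpm
n = n_s(1 − s) = 1800 × (1 − 0.0384) = 1731 rpm

1731 rpm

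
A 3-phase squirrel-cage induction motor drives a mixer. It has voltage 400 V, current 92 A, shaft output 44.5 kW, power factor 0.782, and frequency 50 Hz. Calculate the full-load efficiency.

P_out = 44.5 kW = 44500 W
P_in = √3·V_L·I_L·cosφ = 1.732 × 400 × 92 × 0.782 = 49843 W
η = P_out / P_in = 44500 / 49843 = 0.893 = 89.3%

89.3 %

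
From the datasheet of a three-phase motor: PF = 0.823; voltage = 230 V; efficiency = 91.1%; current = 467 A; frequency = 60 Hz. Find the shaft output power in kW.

139 kW

P_in = √3·V·I·cosφ = 1.732 × 230 × 467 × 0.823 = 153106 W
P_out = η·P_in = 0.911 × 153106 = 139480 W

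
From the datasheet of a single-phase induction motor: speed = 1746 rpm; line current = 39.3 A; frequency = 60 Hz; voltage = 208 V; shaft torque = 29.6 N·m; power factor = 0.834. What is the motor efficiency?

79.4 %

ω = 2π × 1746/60 = 182.8 rad/s; P_out = τω = 29.6 × 182.8 = 5411 W
P_in = V·I·cosφ = 208 × 39.3 × 0.834 = 6817 W
η = P_out / P_in = 5411 / 6817 = 0.794 = 79.4%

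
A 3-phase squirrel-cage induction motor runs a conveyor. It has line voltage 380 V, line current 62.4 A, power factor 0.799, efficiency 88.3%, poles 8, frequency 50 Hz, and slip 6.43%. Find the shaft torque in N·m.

394 N·m

P_in = √3·V·I·cosφ = 1.732 × 380 × 62.4 × 0.799 = 32814 W
P_out = η·P_in = 0.883 × 32814 = 28975 W
n_s = 120×50/8 = 750 rpm; n = 750×(1−0.0643) = 702 rpm
ω = 2π×702/60 = 73.51 rad/s
τ = P_out/ω = 28975/73.51 = 394 N·m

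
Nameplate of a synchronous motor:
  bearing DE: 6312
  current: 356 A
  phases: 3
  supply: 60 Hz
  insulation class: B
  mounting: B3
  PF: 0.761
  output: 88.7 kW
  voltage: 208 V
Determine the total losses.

8900 W

P_in = √3·V·I·cosφ = 1.732×208×356×0.761 = 97599 W
P_out = 88700 W
Losses = P_in − P_out = 97599 − 88700 = 8899 W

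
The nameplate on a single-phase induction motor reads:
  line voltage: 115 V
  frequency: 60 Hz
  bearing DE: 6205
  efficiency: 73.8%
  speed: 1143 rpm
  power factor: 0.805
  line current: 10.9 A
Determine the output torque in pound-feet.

P_in = V·I·cosφ = 115 × 10.9 × 0.805 = 1009 W
P_out = η·P_in = 0.738 × 1009 = 745 W
n = 1143 rpm
ω = 2π×1143/60 = 119.7 rad/s
τ = P_out/ω = 745/119.7 = 6.224 N·m
In lb·ft: 6.224/1.356 = 4.59 lb·ft

4.59 lb·ft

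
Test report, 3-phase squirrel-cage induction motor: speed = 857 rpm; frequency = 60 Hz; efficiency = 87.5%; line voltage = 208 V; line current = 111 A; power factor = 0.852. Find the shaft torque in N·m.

P_in = √3·V·I·cosφ = 1.732 × 208 × 111 × 0.852 = 34070 W
P_out = η·P_in = 0.875 × 34070 = 29811 W
n = 857 rpm
ω = 2π×857/60 = 89.74 rad/s
τ = P_out/ω = 29811/89.74 = 332 N·m

332 N·m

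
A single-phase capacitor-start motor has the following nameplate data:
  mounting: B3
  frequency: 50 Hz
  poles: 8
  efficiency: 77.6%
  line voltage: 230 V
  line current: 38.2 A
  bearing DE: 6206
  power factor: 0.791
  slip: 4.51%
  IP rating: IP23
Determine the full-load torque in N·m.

P_in = V·I·cosφ = 230 × 38.2 × 0.791 = 6950 W
P_out = η·P_in = 0.776 × 6950 = 5393 W
n_s = 120×50/8 = 750 rpm; n = 750×(1−0.0451) = 716 rpm
ω = 2π×716/60 = 74.98 rad/s
τ = P_out/ω = 5393/74.98 = 71.9 N·m

71.9 N·m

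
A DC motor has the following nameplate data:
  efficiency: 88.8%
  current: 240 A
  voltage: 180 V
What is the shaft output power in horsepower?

P_in = V·I = 180 × 240 = 43200 W
P_out = η·P_in = 0.888 × 43200 = 38362 W
= 38362/746 = 51.4 HP

51.4 HP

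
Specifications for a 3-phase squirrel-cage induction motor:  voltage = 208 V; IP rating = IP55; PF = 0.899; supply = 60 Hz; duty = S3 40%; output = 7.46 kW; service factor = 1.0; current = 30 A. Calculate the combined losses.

2.26 kW

P_in = √3·V·I·cosφ = 1.732×208×30×0.899 = 9716 W
P_out = 7460 W
Losses = P_in − P_out = 9716 − 7460 = 2256 W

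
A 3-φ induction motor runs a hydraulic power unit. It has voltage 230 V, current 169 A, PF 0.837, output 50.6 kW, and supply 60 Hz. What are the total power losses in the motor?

5.75 kW

P_in = √3·V·I·cosφ = 1.732×230×169×0.837 = 56349 W
P_out = 50600 W
Losses = P_in − P_out = 56349 − 50600 = 5749 W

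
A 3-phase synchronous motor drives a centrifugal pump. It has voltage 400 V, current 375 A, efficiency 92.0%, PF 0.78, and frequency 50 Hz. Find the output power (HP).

250 HP

P_in = √3·V·I·cosφ = 1.732 × 400 × 375 × 0.78 = 202644 W
P_out = η·P_in = 0.92 × 202644 = 186432 W
= 186432/746 = 250 HP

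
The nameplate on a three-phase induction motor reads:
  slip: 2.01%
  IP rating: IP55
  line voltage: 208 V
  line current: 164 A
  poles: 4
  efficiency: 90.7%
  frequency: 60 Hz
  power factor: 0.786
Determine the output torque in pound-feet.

168 lb·ft

P_in = √3·V·I·cosφ = 1.732 × 208 × 164 × 0.786 = 46438 W
P_out = η·P_in = 0.907 × 46438 = 42119 W
n_s = 120×60/4 = 1800 rpm; n = 1800×(1−0.0201) = 1764 rpm
ω = 2π×1764/60 = 184.7 rad/s
τ = P_out/ω = 42119/184.7 = 228 N·m
In lb·ft: 228/1.356 = 168 lb·ft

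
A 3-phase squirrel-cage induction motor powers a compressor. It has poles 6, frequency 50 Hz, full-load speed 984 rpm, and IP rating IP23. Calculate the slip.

1.6 %

n_s = 120f/p = 120×50/6 = 1000 rpm
s = (n_s − n)/n_s = (1000 − 984)/1000 = 0.0160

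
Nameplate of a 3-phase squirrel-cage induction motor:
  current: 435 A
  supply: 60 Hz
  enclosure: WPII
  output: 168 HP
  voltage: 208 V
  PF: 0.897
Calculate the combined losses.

P_in = √3·V·I·cosφ = 1.732×208×435×0.897 = 140570 W
P_out = 168×746 = 125328 W
Losses = P_in − P_out = 140570 − 125328 = 15242 W

15200 W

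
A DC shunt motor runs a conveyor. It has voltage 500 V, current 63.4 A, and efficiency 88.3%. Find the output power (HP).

P_in = V·I = 500 × 63.4 = 31700 W
P_out = η·P_in = 0.883 × 31700 = 27991 W
= 27991/746 = 37.5 HP

37.5 HP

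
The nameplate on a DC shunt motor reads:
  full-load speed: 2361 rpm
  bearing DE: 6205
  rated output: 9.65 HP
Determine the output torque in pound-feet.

21.5 lb·ft

P_out = 9.65 × 746 = 7199 W
ω = 2π × 2361/60 = 247.2 rad/s
τ = P_out/ω = 7199/247.2 = 29.12 N·m
In lb·ft: 29.12/1.356 = 21.5 lb·ft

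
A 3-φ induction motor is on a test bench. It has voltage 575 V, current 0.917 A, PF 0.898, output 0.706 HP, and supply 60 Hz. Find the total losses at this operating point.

P_in = √3·V·I·cosφ = 1.732×575×0.917×0.898 = 820 W
P_out = 0.706×746 = 527 W
Losses = P_in − P_out = 820 − 527 = 293 W

293 W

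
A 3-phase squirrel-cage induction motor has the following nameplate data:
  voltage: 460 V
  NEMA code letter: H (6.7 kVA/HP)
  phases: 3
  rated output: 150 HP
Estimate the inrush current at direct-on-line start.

1260 A

S_LR = 6.7 × 150 = 1005 kVA
I_LR = S_LR/(√3·V_L) = 1005000/(1.732×460) = 1260 A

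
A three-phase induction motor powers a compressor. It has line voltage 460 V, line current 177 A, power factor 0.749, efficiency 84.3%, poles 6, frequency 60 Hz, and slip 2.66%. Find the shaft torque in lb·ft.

P_in = √3·V·I·cosφ = 1.732 × 460 × 177 × 0.749 = 105624 W
P_out = η·P_in = 0.843 × 105624 = 89041 W
n_s = 120×60/6 = 1200 rpm; n = 1200×(1−0.0266) = 1168 rpm
ω = 2π×1168/60 = 122.3 rad/s
τ = P_out/ω = 89041/122.3 = 728.1 N·m
In lb·ft: 728.1/1.356 = 537 lb·ft

537 lb·ft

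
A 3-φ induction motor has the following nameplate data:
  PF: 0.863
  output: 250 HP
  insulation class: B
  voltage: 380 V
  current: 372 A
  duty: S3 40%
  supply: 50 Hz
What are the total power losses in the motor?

P_in = √3·V·I·cosφ = 1.732×380×372×0.863 = 211293 W
P_out = 250×746 = 186500 W
Losses = P_in − P_out = 211293 − 186500 = 24793 W

24800 W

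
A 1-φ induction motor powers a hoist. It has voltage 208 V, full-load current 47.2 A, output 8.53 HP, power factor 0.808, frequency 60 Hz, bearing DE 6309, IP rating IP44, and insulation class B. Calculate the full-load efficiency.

P_out = 8.53 × 746 = 6363 W
P_in = V·I·cosφ = 208 × 47.2 × 0.808 = 7933 W
η = P_out / P_in = 6363 / 7933 = 0.802 = 80.2%

80.2 %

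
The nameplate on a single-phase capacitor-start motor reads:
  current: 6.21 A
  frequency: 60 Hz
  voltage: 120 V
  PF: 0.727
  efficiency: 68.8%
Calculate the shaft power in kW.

P_in = V·I·cosφ = 120 × 6.21 × 0.727 = 542 W
P_out = η·P_in = 0.688 × 542 = 373 W

0.373 kW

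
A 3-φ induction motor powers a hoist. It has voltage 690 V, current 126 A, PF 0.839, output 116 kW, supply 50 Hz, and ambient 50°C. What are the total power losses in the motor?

P_in = √3·V·I·cosφ = 1.732×690×126×0.839 = 126337 W
P_out = 116000 W
Losses = P_in − P_out = 126337 − 116000 = 10337 W

10.3 kW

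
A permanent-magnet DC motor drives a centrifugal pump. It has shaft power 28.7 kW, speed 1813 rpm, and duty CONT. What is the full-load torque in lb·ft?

ω = 2π × 1813/60 = 189.9 rad/s
τ = P/ω = 28700/189.9 = 151.1 N·m
In lb·ft: 151.1/1.356 = 111 lb·ft

111 lb·ft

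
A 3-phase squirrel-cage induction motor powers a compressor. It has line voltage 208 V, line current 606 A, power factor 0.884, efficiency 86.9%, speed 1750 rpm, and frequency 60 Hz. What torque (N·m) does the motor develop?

915 N·m

P_in = √3·V·I·cosφ = 1.732 × 208 × 606 × 0.884 = 192991 W
P_out = η·P_in = 0.869 × 192991 = 167709 W
n = 1750 rpm
ω = 2π×1750/60 = 183.3 rad/s
τ = P_out/ω = 167709/183.3 = 915 N·m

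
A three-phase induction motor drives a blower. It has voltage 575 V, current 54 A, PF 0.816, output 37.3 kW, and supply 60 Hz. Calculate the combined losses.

6580 W

P_in = √3·V·I·cosφ = 1.732×575×54×0.816 = 43883 W
P_out = 37300 W
Losses = P_in − P_out = 43883 − 37300 = 6583 W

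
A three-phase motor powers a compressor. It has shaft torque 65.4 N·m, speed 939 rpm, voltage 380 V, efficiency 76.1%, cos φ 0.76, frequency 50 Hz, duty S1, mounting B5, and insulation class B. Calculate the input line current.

ω = 2π×939/60 = 98.33 rad/s; P_out = τω = 65.4 × 98.33 = 6431 W
P_in = P_out / η = 6431 / 0.761 = 8451 W
I_L = P_in / (√3·V_L·cosφ) = 8451 / (1.732 × 380 × 0.76) = 16.9 A

16.9 A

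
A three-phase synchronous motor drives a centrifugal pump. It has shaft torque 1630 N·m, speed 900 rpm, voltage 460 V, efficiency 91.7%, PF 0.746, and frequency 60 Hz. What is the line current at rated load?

ω = 2π×900/60 = 94.25 rad/s; P_out = τω = 1630 × 94.25 = 153628 W
P_in = P_out / η = 153628 / 0.917 = 167533 W
I_L = P_in / (√3·V_L·cosφ) = 167533 / (1.732 × 460 × 0.746) = 282 A

282 A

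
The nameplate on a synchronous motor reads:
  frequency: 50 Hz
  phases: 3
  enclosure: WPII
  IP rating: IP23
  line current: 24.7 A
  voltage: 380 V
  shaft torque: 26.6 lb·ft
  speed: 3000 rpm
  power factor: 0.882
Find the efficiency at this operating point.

τ = 26.6 lb·ft × 1.356 = 36.07 N·m
ω = 2π × 3000/60 = 314.2 rad/s; P_out = τω = 36.07 × 314.2 = 11333 W
P_in = √3·V_L·I_L·cosφ = 1.732 × 380 × 24.7 × 0.882 = 14338 W
η = P_out / P_in = 11333 / 14338 = 0.790 = 79.0%

79.0 %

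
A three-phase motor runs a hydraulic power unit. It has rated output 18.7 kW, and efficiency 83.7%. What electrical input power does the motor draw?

P_out = 18700 W
P_in = P_out/η = 18700/0.837 = 22342 W = 22.3 kW

22.3 kW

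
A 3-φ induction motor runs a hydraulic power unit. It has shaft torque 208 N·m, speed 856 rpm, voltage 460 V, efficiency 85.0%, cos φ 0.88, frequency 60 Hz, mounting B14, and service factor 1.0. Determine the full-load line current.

31.3 A

ω = 2π×856/60 = 89.64 rad/s; P_out = τω = 208 × 89.64 = 18645 W
P_in = P_out / η = 18645 / 0.850 = 21935 W
I_L = P_in / (√3·V_L·cosφ) = 21935 / (1.732 × 460 × 0.88) = 31.3 A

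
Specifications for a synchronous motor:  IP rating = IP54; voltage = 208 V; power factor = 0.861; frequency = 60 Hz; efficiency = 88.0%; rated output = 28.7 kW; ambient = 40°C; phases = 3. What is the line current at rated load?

P_out = 28.7 kW = 28700 W
P_in = P_out / η = 28700 / 0.880 = 32614 W
I_L = P_in / (√3·V_L·cosφ) = 32614 / (1.732 × 208 × 0.861) = 105 A

105 A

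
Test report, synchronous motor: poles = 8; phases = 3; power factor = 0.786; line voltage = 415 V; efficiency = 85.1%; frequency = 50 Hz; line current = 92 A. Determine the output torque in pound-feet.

P_in = √3·V·I·cosφ = 1.732 × 415 × 92 × 0.786 = 51976 W
P_out = η·P_in = 0.851 × 51976 = 44232 W
n = n_s = 120×50/8 = 750 rpm (synchronous)
ω = 2π×750/60 = 78.54 rad/s
τ = P_out/ω = 44232/78.54 = 563.2 N·m
In lb·ft: 563.2/1.356 = 415 lb·ft

415 lb·ft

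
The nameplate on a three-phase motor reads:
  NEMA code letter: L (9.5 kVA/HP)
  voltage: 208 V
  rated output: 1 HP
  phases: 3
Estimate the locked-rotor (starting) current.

26.4 A

S_LR = 9.5 × 1 = 9.5 kVA
I_LR = S_LR/(√3·V_L) = 9500/(1.732×208) = 26.4 A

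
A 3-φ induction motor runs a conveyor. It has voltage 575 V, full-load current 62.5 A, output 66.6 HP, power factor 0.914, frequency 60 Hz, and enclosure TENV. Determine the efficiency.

P_out = 66.6 × 746 = 49684 W
P_in = √3·V_L·I_L·cosφ = 1.732 × 575 × 62.5 × 0.914 = 56891 W
η = P_out / P_in = 49684 / 56891 = 0.873 = 87.3%

87.3 %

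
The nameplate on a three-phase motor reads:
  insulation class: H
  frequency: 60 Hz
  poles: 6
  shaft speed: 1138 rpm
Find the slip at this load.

n_s = 120f/p = 120×60/6 = 1200 rpm
s = (n_s − n)/n_s = (1200 − 1138)/1200 = 0.0517

5.17 %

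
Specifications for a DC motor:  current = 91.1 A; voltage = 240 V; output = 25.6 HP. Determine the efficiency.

P_out = 25.6 × 746 = 19098 W
P_in = V·I = 240 × 91.1 = 21864 W
η = P_out / P_in = 19098 / 21864 = 0.873 = 87.3%

87.3 %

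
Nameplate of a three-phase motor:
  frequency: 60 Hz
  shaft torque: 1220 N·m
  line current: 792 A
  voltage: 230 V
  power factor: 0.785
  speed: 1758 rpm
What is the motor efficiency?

90.7 %

ω = 2π × 1758/60 = 184.1 rad/s; P_out = τω = 1220 × 184.1 = 224602 W
P_in = √3·V_L·I_L·cosφ = 1.732 × 230 × 792 × 0.785 = 247668 W
η = P_out / P_in = 224602 / 247668 = 0.907 = 90.7%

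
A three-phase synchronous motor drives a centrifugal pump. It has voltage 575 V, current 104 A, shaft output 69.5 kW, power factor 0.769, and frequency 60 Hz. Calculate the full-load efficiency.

87.3 %

P_out = 69.5 kW = 69500 W
P_in = √3·V_L·I_L·cosφ = 1.732 × 575 × 104 × 0.769 = 79648 W
η = P_out / P_in = 69500 / 79648 = 0.873 = 87.3%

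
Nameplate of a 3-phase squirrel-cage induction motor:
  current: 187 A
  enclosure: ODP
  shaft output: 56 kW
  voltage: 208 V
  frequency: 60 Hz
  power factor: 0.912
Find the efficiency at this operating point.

P_out = 56 kW = 56000 W
P_in = √3·V_L·I_L·cosφ = 1.732 × 208 × 187 × 0.912 = 61439 W
η = P_out / P_in = 56000 / 61439 = 0.911 = 91.1%

91.1 %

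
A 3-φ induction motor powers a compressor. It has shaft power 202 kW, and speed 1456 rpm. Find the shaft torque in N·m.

1320 N·m

ω = 2π × 1456/60 = 152.5 rad/s
τ = P/ω = 202000/152.5 = 1320 N·m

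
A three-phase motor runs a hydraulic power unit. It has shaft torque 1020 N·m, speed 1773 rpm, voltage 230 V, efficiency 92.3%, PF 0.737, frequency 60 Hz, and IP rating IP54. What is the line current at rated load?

699 A

ω = 2π×1773/60 = 185.7 rad/s; P_out = τω = 1020 × 185.7 = 189414 W
P_in = P_out / η = 189414 / 0.923 = 205216 W
I_L = P_in / (√3·V_L·cosφ) = 205216 / (1.732 × 230 × 0.737) = 699 A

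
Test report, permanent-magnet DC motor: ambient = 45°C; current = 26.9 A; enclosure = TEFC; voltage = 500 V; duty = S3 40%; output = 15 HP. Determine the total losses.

2260 W

P_in = V·I = 500×26.9 = 13450 W
P_out = 15×746 = 11190 W
Losses = P_in − P_out = 13450 − 11190 = 2260 W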